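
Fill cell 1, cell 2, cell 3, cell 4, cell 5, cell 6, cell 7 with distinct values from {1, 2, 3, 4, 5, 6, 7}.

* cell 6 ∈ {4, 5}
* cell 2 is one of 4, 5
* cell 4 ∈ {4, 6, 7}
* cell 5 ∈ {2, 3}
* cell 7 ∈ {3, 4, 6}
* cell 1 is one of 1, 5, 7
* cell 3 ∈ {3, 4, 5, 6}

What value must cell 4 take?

7

The 7 variables together cover exactly {1, 2, 3, 4, 5, 6, 7} — 7 values for 7 variables — and 1 appears only in cell 1's list, so cell 1 = 1.
The 6 still-open variables together cover exactly {2, 3, 4, 5, 6, 7} — 6 values for 6 variables — and 2 appears only in cell 5's list, so cell 5 = 2.
Among the 5 still-open variables, 7 fits only cell 4 (and all 5 values in {3, 4, 5, 6, 7} must be used), so cell 4 = 7.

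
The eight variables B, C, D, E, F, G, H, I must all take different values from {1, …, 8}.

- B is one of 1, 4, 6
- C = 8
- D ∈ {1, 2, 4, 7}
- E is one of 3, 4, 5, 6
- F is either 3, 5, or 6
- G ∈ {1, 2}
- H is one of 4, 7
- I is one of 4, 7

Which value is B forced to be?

6

C must be 8 (only option left).
The 2 variables H and I are confined to {4, 7}, which locks those values in; drop them from B, D, E.
D and G share exactly the 2 values {1, 2}; by pigeonhole those values go to them, so strike 1, 2 from B.
So B = 6.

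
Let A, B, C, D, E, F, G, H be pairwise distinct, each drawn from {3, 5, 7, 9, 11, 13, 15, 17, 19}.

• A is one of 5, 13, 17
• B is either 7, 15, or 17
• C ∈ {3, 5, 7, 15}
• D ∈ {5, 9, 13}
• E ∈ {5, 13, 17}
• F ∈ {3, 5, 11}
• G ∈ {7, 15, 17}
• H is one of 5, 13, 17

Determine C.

The 8 variables draw from only 8 values {3, 5, 7, 9, 11, 13, 15, 17}, so each is used; only D can be 9, hence D = 9.
Among the 7 still-open variables, 11 fits only F (and all 7 values in {3, 5, 7, 11, 13, 15, 17} must be used), so F = 11.
The 6 still-open variables draw from only 6 values {3, 5, 7, 13, 15, 17}, so each is used; only C can be 3, hence C = 3.

3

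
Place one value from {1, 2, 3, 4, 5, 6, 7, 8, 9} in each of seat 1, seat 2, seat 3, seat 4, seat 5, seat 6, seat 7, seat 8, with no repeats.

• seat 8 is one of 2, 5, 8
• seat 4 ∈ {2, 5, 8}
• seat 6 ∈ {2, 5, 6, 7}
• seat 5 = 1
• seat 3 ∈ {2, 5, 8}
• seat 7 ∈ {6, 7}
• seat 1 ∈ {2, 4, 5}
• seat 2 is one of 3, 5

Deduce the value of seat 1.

seat 5 has just one choice, so seat 5 = 1.
The 7 still-open variables together cover exactly {2, 3, 4, 5, 6, 7, 8} — 7 values for 7 variables — and 3 appears only in seat 2's list, so seat 2 = 3.
The 6 still-open variables together cover exactly {2, 4, 5, 6, 7, 8} — 6 values for 6 variables — and 4 appears only in seat 1's list, so seat 1 = 4.

4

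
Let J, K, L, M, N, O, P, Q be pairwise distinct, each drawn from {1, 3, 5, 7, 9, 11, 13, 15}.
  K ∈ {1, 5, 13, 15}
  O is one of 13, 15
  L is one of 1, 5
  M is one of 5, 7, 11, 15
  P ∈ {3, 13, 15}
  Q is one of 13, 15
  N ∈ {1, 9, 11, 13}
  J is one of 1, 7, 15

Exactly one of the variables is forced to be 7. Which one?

The 8 variables together cover exactly {1, 3, 5, 7, 9, 11, 13, 15} — 8 values for 8 variables — and 3 appears only in P's list, so P = 3.
The 7 still-open variables draw from only 7 values {1, 5, 7, 9, 11, 13, 15}, so each is used; only N can be 9, hence N = 9.
The 6 still-open variables together cover exactly {1, 5, 7, 11, 13, 15} — 6 values for 6 variables — and 11 appears only in M's list, so M = 11.
Among the 5 still-open variables, 7 fits only J (and all 5 values in {1, 5, 7, 13, 15} must be used), so J = 7.

J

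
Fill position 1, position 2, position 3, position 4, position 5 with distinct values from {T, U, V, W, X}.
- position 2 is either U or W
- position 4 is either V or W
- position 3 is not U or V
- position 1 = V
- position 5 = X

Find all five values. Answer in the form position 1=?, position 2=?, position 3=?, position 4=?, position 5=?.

position 1=V, position 2=U, position 3=T, position 4=W, position 5=X

position 1 must be V (only option left). Strike V from position 4.
That leaves position 4 = W. Eliminate W elsewhere: position 2, position 3.
That leaves position 5 = X. Remove X from position 3.
That leaves position 2 = U.
That leaves position 3 = T.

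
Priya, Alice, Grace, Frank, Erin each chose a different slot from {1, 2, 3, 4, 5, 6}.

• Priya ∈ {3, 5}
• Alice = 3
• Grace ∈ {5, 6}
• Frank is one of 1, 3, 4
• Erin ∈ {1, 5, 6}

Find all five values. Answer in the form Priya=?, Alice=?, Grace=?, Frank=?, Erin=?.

Priya=5, Alice=3, Grace=6, Frank=4, Erin=1

Alice's domain is down to {3}, so Alice = 3. Strike 3 from Priya, Frank.
That leaves Priya = 5. Strike 5 from Grace, Erin.
That leaves Grace = 6. Eliminate 6 elsewhere: Erin.
That leaves Erin = 1. Remove 1 from Frank.
Frank must be 4 (only option left).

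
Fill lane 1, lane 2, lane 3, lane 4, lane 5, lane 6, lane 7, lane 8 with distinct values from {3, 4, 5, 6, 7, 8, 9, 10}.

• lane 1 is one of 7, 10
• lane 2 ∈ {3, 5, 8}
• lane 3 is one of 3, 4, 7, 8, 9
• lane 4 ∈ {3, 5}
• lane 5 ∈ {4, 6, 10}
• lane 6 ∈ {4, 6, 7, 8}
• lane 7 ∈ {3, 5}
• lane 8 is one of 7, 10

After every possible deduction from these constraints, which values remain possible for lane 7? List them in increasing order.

3, 5

Among the 8 variables, 9 fits only lane 3 (and all 8 values in {3, 4, 5, 6, 7, 8, 9, 10} must be used), so lane 3 = 9.
lane 1 and lane 8 between them cover only {7, 10} — a naked pair. Remove those values from lane 5, lane 6.
lane 4 and lane 7 between them cover only {3, 5} — a naked pair. Remove those values from lane 2.
That leaves lane 2 = 8. Remove 8 from lane 6.
No further eliminations apply; lane 7 can still be any of 3, 5.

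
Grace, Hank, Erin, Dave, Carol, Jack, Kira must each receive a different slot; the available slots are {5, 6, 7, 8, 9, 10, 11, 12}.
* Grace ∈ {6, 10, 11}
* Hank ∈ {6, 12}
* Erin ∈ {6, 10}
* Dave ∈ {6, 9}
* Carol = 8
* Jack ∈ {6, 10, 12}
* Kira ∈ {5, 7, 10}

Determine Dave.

Carol's domain is down to {8}, so Carol = 8.
Hank, Erin, Jack between them cover only {6, 10, 12} — a naked triple. Remove those values from Grace, Dave, Kira.
So Dave = 9.

9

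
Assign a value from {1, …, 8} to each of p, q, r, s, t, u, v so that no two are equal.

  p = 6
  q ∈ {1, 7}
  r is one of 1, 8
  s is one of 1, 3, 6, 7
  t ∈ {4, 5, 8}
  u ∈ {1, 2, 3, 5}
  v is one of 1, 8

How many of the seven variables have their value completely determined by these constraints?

p has just one choice, so p = 6. So s can't be 6.
The 2 variables r and v are confined to {1, 8}, which locks those values in; drop them from q, s, t, u.
q has just one choice, so q = 7. So s can't be 7.
s's domain is down to {3}, so s = 3. Strike 3 from u.
Determined: p=6, q=7, s=3. The other variables each still have more than one consistent value. That makes 3.

3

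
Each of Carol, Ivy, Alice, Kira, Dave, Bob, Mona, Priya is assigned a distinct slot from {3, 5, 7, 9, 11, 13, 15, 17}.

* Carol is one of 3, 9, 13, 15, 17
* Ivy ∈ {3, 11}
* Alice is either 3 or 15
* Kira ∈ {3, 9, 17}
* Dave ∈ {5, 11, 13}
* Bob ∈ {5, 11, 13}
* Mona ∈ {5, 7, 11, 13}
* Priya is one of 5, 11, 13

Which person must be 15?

The 8 variables draw from only 8 values {3, 5, 7, 9, 11, 13, 15, 17}, so each is used; only Mona can be 7, hence Mona = 7.
Dave, Bob, Priya between them cover only {5, 11, 13} — a naked triple. Remove those values from Carol, Ivy.
Ivy's domain is down to {3}, so Ivy = 3. So Carol, Alice, Kira can't be 3.
So 15 goes to Alice.

Alice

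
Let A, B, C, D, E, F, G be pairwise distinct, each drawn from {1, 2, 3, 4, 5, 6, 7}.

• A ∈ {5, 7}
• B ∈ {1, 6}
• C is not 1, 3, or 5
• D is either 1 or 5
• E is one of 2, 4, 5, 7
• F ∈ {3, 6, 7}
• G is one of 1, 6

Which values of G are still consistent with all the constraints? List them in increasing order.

Among the 7 variables, 3 fits only F (and all 7 values in {1, 2, 3, 4, 5, 6, 7} must be used), so F = 3.
B and G between them cover only {1, 6} — a naked pair. Remove those values from C, D.
D must be 5 (only option left). So A, E can't be 5.
That leaves A = 7. Strike 7 from C, E.
No further eliminations apply; G can still be any of 1, 6.

1, 6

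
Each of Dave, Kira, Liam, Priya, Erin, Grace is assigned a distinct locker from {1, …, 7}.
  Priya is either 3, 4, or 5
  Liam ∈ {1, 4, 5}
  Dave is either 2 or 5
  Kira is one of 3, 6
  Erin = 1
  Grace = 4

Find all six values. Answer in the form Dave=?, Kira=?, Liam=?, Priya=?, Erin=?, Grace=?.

Erin must be 1 (only option left). Remove 1 from Liam.
Grace has just one choice, so Grace = 4. Remove 4 from Liam, Priya.
That leaves Liam = 5. Remove 5 from Dave, Priya.
That leaves Priya = 3. Remove 3 from Kira.
That leaves Dave = 2.
Kira has just one choice, so Kira = 6.

Dave=2, Kira=6, Liam=5, Priya=3, Erin=1, Grace=4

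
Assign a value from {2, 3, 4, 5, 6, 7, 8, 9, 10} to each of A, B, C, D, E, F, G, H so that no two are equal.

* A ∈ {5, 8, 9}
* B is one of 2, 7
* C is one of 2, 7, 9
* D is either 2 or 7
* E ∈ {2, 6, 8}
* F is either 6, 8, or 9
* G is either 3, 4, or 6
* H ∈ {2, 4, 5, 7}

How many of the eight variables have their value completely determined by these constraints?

The 8 variables together cover exactly {2, 3, 4, 5, 6, 7, 8, 9} — 8 values for 8 variables — and 3 appears only in G's list, so G = 3.
The 7 still-open variables together cover exactly {2, 4, 5, 6, 7, 8, 9} — 7 values for 7 variables — and 4 appears only in H's list, so H = 4.
Among the 6 still-open variables, 5 fits only A (and all 6 values in {2, 5, 6, 7, 8, 9} must be used), so A = 5.
B and D between them cover only {2, 7} — a naked pair. Remove those values from C, E.
C has just one choice, so C = 9. Eliminate 9 elsewhere: F.
Determined: A=5, C=9, G=3, H=4. The other variables each still have more than one consistent value. That makes 4.

4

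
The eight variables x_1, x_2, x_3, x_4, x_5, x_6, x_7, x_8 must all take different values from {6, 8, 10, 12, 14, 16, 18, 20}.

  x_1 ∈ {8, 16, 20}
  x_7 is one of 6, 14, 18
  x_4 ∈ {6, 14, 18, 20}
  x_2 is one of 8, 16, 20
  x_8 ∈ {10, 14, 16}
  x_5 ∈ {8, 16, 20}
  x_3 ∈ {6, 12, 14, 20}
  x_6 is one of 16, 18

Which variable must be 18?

x_6

The 8 variables together cover exactly {6, 8, 10, 12, 14, 16, 18, 20} — 8 values for 8 variables — and 10 appears only in x_8's list, so x_8 = 10.
The 7 still-open variables draw from only 7 values {6, 8, 12, 14, 16, 18, 20}, so each is used; only x_3 can be 12, hence x_3 = 12.
x_1, x_2, x_5 share exactly the 3 values {8, 16, 20}; by pigeonhole those values go to them, so strike 8, 16, 20 from x_4, x_6.
So 18 goes to x_6.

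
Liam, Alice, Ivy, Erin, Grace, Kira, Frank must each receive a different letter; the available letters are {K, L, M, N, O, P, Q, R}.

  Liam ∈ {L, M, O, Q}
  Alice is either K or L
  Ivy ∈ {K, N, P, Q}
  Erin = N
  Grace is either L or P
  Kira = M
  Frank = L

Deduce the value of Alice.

Erin must be N (only option left). So Ivy can't be N.
Kira has just one choice, so Kira = M. So Liam can't be M.
That leaves Frank = L. Remove L from Liam, Alice, Grace.
So Alice = K.

K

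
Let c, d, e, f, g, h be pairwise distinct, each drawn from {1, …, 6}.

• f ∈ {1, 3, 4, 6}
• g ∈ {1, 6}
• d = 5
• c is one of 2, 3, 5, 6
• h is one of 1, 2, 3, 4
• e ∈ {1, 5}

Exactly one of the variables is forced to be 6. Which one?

g

d's domain is down to {5}, so d = 5. So c, e can't be 5.
e's domain is down to {1}, so e = 1. So f, g, h can't be 1.
So 6 goes to g.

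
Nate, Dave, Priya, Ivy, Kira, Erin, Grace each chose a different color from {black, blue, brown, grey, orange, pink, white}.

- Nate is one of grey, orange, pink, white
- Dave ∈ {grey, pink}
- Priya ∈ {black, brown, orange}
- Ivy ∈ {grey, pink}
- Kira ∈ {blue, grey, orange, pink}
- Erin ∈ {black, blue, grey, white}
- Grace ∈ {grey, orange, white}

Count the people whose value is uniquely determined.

3

The 7 variables together cover exactly {black, blue, brown, grey, orange, pink, white} — 7 values for 7 variables — and brown appears only in Priya's list, so Priya = brown.
The 6 still-open variables together cover exactly {black, blue, grey, orange, pink, white} — 6 values for 6 variables — and black appears only in Erin's list, so Erin = black.
The 5 still-open variables draw from only 5 values {blue, grey, orange, pink, white}, so each is used; only Kira can be blue, hence Kira = blue.
Dave and Ivy share exactly the 2 values {grey, pink}; by pigeonhole those values go to them, so strike grey, pink from Nate, Grace.
Determined: Priya=brown, Kira=blue, Erin=black. The other people each still have more than one consistent value. That makes 3.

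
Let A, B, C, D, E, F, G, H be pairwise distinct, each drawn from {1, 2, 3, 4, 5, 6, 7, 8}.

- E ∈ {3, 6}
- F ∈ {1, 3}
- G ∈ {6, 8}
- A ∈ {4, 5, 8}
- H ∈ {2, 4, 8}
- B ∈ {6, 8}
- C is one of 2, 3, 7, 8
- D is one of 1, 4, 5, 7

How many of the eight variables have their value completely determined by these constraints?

B and G share exactly the 2 values {6, 8}; by pigeonhole those values go to them, so strike 6, 8 from A, C, E, H.
That leaves E = 3. Strike 3 from C, F.
F's domain is down to {1}, so F = 1. Strike 1 from D.
Determined: E=3, F=1. The other variables each still have more than one consistent value. That makes 2.

2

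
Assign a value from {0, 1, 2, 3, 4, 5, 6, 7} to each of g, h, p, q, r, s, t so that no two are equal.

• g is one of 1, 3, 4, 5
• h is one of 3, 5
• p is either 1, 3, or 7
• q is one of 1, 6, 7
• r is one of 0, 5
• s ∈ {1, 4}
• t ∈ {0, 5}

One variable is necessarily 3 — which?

h

The 7 variables draw from only 7 values {0, 1, 3, 4, 5, 6, 7}, so each is used; only q can be 6, hence q = 6.
The 6 still-open variables together cover exactly {0, 1, 3, 4, 5, 7} — 6 values for 6 variables — and 7 appears only in p's list, so p = 7.
The 2 variables r and t are confined to {0, 5}, which locks those values in; drop them from g, h.
So 3 goes to h.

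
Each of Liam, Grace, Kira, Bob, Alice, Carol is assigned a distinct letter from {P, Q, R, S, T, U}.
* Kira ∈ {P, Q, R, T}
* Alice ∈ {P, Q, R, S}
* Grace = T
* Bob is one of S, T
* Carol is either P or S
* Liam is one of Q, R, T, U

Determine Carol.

Grace must be T (only option left). Strike T from Liam, Kira, Bob.
Bob has just one choice, so Bob = S. Eliminate S elsewhere: Alice, Carol.
So Carol = P.

P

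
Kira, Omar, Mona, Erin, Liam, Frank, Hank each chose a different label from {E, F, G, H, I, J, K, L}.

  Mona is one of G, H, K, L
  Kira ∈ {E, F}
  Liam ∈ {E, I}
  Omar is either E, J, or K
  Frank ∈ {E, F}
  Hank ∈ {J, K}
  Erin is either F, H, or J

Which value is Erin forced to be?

The 2 variables Kira and Frank are confined to {E, F}, which locks those values in; drop them from Omar, Erin, Liam.
That leaves Liam = I.
The 2 variables Omar and Hank are confined to {J, K}, which locks those values in; drop them from Mona, Erin.
So Erin = H.

H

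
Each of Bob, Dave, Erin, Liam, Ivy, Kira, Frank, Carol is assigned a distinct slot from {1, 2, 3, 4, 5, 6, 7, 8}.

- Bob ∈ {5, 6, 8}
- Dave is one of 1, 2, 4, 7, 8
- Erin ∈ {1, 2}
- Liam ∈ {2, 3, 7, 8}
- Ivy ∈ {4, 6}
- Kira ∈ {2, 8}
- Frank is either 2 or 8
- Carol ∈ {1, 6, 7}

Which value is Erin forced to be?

Among the 8 variables, 3 fits only Liam (and all 8 values in {1, 2, 3, 4, 5, 6, 7, 8} must be used), so Liam = 3.
Among the 7 still-open variables, 5 fits only Bob (and all 7 values in {1, 2, 4, 5, 6, 7, 8} must be used), so Bob = 5.
Kira and Frank between them cover only {2, 8} — a naked pair. Remove those values from Dave, Erin.
So Erin = 1.

1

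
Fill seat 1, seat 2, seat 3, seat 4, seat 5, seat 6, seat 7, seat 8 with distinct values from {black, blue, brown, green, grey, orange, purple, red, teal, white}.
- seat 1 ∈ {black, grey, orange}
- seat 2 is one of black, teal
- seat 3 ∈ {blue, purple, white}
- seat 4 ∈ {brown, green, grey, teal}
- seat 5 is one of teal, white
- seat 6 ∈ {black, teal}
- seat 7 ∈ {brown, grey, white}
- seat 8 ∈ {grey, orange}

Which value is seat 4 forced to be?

The 2 variables seat 2 and seat 6 are confined to {black, teal}, which locks those values in; drop them from seat 1, seat 4, seat 5.
That leaves seat 5 = white. So seat 3, seat 7 can't be white.
seat 1 and seat 8 between them cover only {grey, orange} — a naked pair. Remove those values from seat 4, seat 7.
seat 7's domain is down to {brown}, so seat 7 = brown. Eliminate brown elsewhere: seat 4.
So seat 4 = green.

green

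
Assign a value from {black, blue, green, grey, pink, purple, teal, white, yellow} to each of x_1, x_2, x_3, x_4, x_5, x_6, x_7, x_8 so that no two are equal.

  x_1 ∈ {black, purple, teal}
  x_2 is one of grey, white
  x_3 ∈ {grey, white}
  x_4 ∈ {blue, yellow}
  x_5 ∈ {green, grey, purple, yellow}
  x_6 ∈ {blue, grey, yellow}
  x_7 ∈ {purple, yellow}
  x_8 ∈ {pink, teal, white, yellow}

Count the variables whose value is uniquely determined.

2

x_2 and x_3 share exactly the 2 values {grey, white}; by pigeonhole those values go to them, so strike grey, white from x_5, x_6, x_8.
x_4 and x_6 between them cover only {blue, yellow} — a naked pair. Remove those values from x_5, x_7, x_8.
x_7 has just one choice, so x_7 = purple. Eliminate purple elsewhere: x_1, x_5.
x_5 must be green (only option left).
Determined: x_5=green, x_7=purple. The other variables each still have more than one consistent value. That makes 2.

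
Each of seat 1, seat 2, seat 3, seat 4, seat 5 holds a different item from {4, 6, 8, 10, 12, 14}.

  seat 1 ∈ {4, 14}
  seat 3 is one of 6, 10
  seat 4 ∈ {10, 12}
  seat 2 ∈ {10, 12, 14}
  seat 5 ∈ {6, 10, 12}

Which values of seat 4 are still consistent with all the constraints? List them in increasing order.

10, 12

The 5 variables together cover exactly {4, 6, 10, 12, 14} — 5 values for 5 variables — and 4 appears only in seat 1's list, so seat 1 = 4.
The 4 still-open variables together cover exactly {6, 10, 12, 14} — 4 values for 4 variables — and 14 appears only in seat 2's list, so seat 2 = 14.
No further eliminations apply; seat 4 can still be any of 10, 12.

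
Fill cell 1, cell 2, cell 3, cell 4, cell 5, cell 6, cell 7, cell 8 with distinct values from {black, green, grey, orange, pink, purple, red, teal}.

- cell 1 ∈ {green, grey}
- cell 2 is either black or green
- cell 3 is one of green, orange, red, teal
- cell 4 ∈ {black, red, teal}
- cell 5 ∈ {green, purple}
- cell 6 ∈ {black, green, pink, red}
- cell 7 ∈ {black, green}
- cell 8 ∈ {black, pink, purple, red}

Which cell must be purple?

The 8 variables together cover exactly {black, green, grey, orange, pink, purple, red, teal} — 8 values for 8 variables — and grey appears only in cell 1's list, so cell 1 = grey.
The 7 still-open variables draw from only 7 values {black, green, orange, pink, purple, red, teal}, so each is used; only cell 3 can be orange, hence cell 3 = orange.
The 6 still-open variables draw from only 6 values {black, green, pink, purple, red, teal}, so each is used; only cell 4 can be teal, hence cell 4 = teal.
cell 2 and cell 7 share exactly the 2 values {black, green}; by pigeonhole those values go to them, so strike black, green from cell 5, cell 6, cell 8.
So purple goes to cell 5.

cell 5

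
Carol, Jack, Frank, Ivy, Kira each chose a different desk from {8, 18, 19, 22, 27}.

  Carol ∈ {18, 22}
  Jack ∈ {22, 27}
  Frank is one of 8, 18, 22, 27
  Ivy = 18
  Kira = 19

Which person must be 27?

Jack

Ivy's domain is down to {18}, so Ivy = 18. Strike 18 from Carol, Frank.
That leaves Kira = 19.
That leaves Carol = 22. Remove 22 from Jack, Frank.
So 27 goes to Jack.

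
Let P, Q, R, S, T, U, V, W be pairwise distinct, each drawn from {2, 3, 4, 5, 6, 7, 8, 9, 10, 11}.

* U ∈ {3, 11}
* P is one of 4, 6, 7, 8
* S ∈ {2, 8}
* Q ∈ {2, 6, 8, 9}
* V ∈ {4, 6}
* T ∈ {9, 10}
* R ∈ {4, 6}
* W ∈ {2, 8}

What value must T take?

10

The 2 variables R and V are confined to {4, 6}, which locks those values in; drop them from P, Q.
S and W share exactly the 2 values {2, 8}; by pigeonhole those values go to them, so strike 2, 8 from P, Q.
P must be 7 (only option left).
Q's domain is down to {9}, so Q = 9. Eliminate 9 elsewhere: T.
So T = 10.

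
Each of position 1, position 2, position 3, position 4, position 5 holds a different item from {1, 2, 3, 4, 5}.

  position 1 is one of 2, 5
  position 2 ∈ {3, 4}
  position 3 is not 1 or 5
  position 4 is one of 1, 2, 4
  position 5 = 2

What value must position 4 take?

position 5 must be 2 (only option left). Eliminate 2 elsewhere: position 1, position 3, position 4.
position 1 must be 5 (only option left).
Among the 3 still-open variables, 1 fits only position 4 (and all 3 values in {1, 3, 4} must be used), so position 4 = 1.

1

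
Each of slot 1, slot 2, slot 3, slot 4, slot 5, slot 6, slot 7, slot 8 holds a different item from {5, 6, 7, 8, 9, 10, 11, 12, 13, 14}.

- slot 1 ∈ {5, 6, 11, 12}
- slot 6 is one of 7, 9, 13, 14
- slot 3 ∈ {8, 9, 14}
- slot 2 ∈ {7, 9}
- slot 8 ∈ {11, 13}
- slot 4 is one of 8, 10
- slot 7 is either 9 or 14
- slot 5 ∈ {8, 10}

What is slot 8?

The 2 variables slot 4 and slot 5 are confined to {8, 10}, which locks those values in; drop them from slot 3.
The 2 variables slot 3 and slot 7 are confined to {9, 14}, which locks those values in; drop them from slot 2, slot 6.
slot 2 has just one choice, so slot 2 = 7. Eliminate 7 elsewhere: slot 6.
slot 6's domain is down to {13}, so slot 6 = 13. So slot 8 can't be 13.
So slot 8 = 11.

11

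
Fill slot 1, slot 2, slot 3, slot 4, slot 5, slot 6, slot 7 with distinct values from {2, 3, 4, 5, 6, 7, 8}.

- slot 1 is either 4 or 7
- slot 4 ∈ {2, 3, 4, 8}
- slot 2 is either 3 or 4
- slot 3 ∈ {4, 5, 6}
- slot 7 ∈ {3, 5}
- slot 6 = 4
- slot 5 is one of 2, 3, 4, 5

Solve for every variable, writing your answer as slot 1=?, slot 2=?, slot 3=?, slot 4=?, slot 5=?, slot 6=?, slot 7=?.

slot 1=7, slot 2=3, slot 3=6, slot 4=8, slot 5=2, slot 6=4, slot 7=5

slot 6 must be 4 (only option left). So slot 1, slot 2, slot 3, slot 4, slot 5 can't be 4.
That leaves slot 1 = 7.
slot 2 must be 3 (only option left). So slot 4, slot 5, slot 7 can't be 3.
slot 7 must be 5 (only option left). Eliminate 5 elsewhere: slot 3, slot 5.
That leaves slot 3 = 6.
slot 5's domain is down to {2}, so slot 5 = 2. Strike 2 from slot 4.
slot 4 must be 8 (only option left).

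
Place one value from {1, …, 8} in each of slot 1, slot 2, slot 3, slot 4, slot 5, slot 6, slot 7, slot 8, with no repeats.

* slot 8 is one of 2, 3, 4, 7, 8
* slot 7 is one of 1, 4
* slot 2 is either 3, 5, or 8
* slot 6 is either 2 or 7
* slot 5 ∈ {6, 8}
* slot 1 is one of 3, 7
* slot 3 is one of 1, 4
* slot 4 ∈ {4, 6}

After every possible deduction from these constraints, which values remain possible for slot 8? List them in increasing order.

2, 3, 7

Among the 8 variables, 5 fits only slot 2 (and all 8 values in {1, 2, 3, 4, 5, 6, 7, 8} must be used), so slot 2 = 5.
The 2 variables slot 3 and slot 7 are confined to {1, 4}, which locks those values in; drop them from slot 4, slot 8.
That leaves slot 4 = 6. So slot 5 can't be 6.
slot 5 must be 8 (only option left). Eliminate 8 elsewhere: slot 8.
No further eliminations apply; slot 8 can still be any of 2, 3, 7.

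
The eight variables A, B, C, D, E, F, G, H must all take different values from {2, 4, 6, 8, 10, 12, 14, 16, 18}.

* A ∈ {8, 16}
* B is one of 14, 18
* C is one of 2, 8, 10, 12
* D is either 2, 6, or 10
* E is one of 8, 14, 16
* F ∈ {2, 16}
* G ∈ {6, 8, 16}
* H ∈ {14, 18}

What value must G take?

The 8 variables together cover exactly {2, 6, 8, 10, 12, 14, 16, 18} — 8 values for 8 variables — and 12 appears only in C's list, so C = 12.
The 7 still-open variables together cover exactly {2, 6, 8, 10, 14, 16, 18} — 7 values for 7 variables — and 10 appears only in D's list, so D = 10.
The 6 still-open variables draw from only 6 values {2, 6, 8, 14, 16, 18}, so each is used; only F can be 2, hence F = 2.
The 5 still-open variables together cover exactly {6, 8, 14, 16, 18} — 5 values for 5 variables — and 6 appears only in G's list, so G = 6.

6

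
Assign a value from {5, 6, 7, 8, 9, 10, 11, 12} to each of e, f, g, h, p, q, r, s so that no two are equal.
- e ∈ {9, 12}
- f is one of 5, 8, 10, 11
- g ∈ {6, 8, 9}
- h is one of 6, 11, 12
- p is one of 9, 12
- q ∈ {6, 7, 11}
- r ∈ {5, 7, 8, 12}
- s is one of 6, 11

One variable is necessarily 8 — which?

Among the 8 variables, 10 fits only f (and all 8 values in {5, 6, 7, 8, 9, 10, 11, 12} must be used), so f = 10.
The 7 still-open variables draw from only 7 values {5, 6, 7, 8, 9, 11, 12}, so each is used; only r can be 5, hence r = 5.
The 6 still-open variables draw from only 6 values {6, 7, 8, 9, 11, 12}, so each is used; only q can be 7, hence q = 7.
The 5 still-open variables together cover exactly {6, 8, 9, 11, 12} — 5 values for 5 variables — and 8 appears only in g's list, so g = 8.

g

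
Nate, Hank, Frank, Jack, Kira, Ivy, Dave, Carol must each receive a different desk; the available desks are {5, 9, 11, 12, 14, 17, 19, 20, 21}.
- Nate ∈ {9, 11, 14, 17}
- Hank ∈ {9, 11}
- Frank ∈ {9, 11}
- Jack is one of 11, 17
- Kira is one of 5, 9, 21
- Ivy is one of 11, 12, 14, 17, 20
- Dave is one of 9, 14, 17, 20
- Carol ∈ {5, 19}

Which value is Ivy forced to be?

12

Hank and Frank share exactly the 2 values {9, 11}; by pigeonhole those values go to them, so strike 9, 11 from Nate, Jack, Kira, Ivy, Dave.
Jack has just one choice, so Jack = 17. So Nate, Ivy, Dave can't be 17.
Nate has just one choice, so Nate = 14. Remove 14 from Ivy, Dave.
Dave has just one choice, so Dave = 20. So Ivy can't be 20.
So Ivy = 12.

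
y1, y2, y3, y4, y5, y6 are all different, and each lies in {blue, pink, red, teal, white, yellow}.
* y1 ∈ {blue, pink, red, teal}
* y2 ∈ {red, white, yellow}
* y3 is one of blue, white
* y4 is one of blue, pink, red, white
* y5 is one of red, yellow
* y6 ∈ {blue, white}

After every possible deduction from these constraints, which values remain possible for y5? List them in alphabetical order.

Among the 6 variables, teal fits only y1 (and all 6 values in {blue, pink, red, teal, white, yellow} must be used), so y1 = teal.
Among the 5 still-open variables, pink fits only y4 (and all 5 values in {blue, pink, red, white, yellow} must be used), so y4 = pink.
y3 and y6 between them cover only {blue, white} — a naked pair. Remove those values from y2.
No further eliminations apply; y5 can still be any of red, yellow.

red, yellow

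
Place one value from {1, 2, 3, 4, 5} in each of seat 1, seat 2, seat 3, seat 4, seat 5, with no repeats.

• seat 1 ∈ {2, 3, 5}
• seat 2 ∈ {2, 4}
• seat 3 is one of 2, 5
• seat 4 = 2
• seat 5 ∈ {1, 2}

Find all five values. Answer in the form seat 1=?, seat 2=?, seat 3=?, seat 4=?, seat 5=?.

seat 1=3, seat 2=4, seat 3=5, seat 4=2, seat 5=1

seat 4's domain is down to {2}, so seat 4 = 2. So seat 1, seat 2, seat 3, seat 5 can't be 2.
seat 5 has just one choice, so seat 5 = 1.
seat 2 has just one choice, so seat 2 = 4.
seat 3's domain is down to {5}, so seat 3 = 5. Remove 5 from seat 1.
That leaves seat 1 = 3.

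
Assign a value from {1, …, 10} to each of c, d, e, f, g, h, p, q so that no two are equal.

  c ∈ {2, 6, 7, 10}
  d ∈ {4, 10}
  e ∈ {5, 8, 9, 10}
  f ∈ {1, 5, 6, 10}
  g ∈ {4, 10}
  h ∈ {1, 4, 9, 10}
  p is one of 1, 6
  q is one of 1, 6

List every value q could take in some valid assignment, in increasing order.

d and g between them cover only {4, 10} — a naked pair. Remove those values from c, e, f, h.
The 2 variables p and q are confined to {1, 6}, which locks those values in; drop them from c, f, h.
f's domain is down to {5}, so f = 5. Strike 5 from e.
That leaves h = 9. So e can't be 9.
e's domain is down to {8}, so e = 8.
No further eliminations apply; q can still be any of 1, 6.

1, 6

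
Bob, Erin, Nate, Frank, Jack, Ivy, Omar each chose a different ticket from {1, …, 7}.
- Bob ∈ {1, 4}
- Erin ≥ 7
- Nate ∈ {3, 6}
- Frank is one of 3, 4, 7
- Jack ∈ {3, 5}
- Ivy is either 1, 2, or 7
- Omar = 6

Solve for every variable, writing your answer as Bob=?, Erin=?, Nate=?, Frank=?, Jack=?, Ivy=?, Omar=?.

Erin must be 7 (only option left). Remove 7 from Frank, Ivy.
That leaves Omar = 6. So Nate can't be 6.
Nate has just one choice, so Nate = 3. Remove 3 from Frank, Jack.
That leaves Frank = 4. Remove 4 from Bob.
That leaves Jack = 5.
Bob has just one choice, so Bob = 1. Strike 1 from Ivy.
Ivy must be 2 (only option left).

Bob=1, Erin=7, Nate=3, Frank=4, Jack=5, Ivy=2, Omar=6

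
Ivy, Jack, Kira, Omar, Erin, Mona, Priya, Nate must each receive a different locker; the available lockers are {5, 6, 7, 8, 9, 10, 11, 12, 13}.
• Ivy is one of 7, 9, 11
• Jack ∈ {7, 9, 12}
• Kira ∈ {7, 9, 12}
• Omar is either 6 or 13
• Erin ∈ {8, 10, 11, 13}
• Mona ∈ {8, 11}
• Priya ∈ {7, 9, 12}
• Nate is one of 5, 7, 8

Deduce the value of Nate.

Jack, Kira, Priya share exactly the 3 values {7, 9, 12}; by pigeonhole those values go to them, so strike 7, 9, 12 from Ivy, Nate.
Ivy must be 11 (only option left). So Erin, Mona can't be 11.
That leaves Mona = 8. Strike 8 from Erin, Nate.
So Nate = 5.

5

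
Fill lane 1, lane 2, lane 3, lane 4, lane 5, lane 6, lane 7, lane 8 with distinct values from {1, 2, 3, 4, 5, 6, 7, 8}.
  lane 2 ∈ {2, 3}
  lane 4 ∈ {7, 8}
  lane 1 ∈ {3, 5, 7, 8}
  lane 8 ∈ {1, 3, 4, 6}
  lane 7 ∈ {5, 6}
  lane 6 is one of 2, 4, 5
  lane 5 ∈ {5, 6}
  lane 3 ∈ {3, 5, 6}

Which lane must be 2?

The 8 variables draw from only 8 values {1, 2, 3, 4, 5, 6, 7, 8}, so each is used; only lane 8 can be 1, hence lane 8 = 1.
The 7 still-open variables draw from only 7 values {2, 3, 4, 5, 6, 7, 8}, so each is used; only lane 6 can be 4, hence lane 6 = 4.
The 6 still-open variables together cover exactly {2, 3, 5, 6, 7, 8} — 6 values for 6 variables — and 2 appears only in lane 2's list, so lane 2 = 2.

lane 2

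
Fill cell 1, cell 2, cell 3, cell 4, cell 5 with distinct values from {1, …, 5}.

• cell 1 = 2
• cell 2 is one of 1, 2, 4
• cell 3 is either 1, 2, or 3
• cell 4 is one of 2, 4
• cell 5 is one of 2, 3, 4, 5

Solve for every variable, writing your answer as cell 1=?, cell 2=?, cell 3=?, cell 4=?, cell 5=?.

cell 1's domain is down to {2}, so cell 1 = 2. Eliminate 2 elsewhere: cell 2, cell 3, cell 4, cell 5.
cell 4 has just one choice, so cell 4 = 4. So cell 2, cell 5 can't be 4.
That leaves cell 2 = 1. So cell 3 can't be 1.
cell 3 has just one choice, so cell 3 = 3. Remove 3 from cell 5.
cell 5's domain is down to {5}, so cell 5 = 5.

cell 1=2, cell 2=1, cell 3=3, cell 4=4, cell 5=5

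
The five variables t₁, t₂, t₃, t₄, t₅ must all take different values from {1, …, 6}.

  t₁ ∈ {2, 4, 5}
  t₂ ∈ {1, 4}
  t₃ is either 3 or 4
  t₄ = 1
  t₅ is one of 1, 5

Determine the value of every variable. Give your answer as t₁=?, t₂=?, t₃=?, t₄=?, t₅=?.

t₄'s domain is down to {1}, so t₄ = 1. Remove 1 from t₂, t₅.
t₅ has just one choice, so t₅ = 5. Strike 5 from t₁.
t₂ must be 4 (only option left). Strike 4 from t₁, t₃.
t₃ has just one choice, so t₃ = 3.
t₁ must be 2 (only option left).

t₁=2, t₂=4, t₃=3, t₄=1, t₅=5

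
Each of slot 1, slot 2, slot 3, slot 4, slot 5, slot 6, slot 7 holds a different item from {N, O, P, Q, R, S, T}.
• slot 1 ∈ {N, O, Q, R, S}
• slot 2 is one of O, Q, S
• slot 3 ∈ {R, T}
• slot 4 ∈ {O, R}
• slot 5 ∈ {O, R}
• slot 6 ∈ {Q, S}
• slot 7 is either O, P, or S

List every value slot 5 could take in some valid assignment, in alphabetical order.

The 7 variables draw from only 7 values {N, O, P, Q, R, S, T}, so each is used; only slot 1 can be N, hence slot 1 = N.
Among the 6 still-open variables, P fits only slot 7 (and all 6 values in {O, P, Q, R, S, T} must be used), so slot 7 = P.
Among the 5 still-open variables, T fits only slot 3 (and all 5 values in {O, Q, R, S, T} must be used), so slot 3 = T.
The 2 variables slot 4 and slot 5 are confined to {O, R}, which locks those values in; drop them from slot 2.
No further eliminations apply; slot 5 can still be any of O, R.

O, R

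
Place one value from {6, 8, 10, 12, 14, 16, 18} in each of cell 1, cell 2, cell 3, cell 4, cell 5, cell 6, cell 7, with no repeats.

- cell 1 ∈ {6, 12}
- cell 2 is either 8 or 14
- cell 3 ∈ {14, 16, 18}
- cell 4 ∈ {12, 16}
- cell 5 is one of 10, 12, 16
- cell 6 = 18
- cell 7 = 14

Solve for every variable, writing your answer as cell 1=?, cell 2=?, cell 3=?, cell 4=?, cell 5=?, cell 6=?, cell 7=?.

cell 1=6, cell 2=8, cell 3=16, cell 4=12, cell 5=10, cell 6=18, cell 7=14

cell 6's domain is down to {18}, so cell 6 = 18. So cell 3 can't be 18.
cell 7 has just one choice, so cell 7 = 14. Strike 14 from cell 2, cell 3.
cell 2 has just one choice, so cell 2 = 8.
cell 3 must be 16 (only option left). So cell 4, cell 5 can't be 16.
That leaves cell 4 = 12. Eliminate 12 elsewhere: cell 1, cell 5.
cell 5 has just one choice, so cell 5 = 10.
cell 1's domain is down to {6}, so cell 1 = 6.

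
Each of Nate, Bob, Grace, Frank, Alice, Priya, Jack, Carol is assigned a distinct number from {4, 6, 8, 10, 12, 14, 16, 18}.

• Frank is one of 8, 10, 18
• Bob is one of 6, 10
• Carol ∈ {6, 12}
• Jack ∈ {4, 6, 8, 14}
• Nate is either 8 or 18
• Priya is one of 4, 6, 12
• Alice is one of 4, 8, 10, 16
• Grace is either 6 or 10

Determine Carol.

12

Among the 8 variables, 14 fits only Jack (and all 8 values in {4, 6, 8, 10, 12, 14, 16, 18} must be used), so Jack = 14.
The 7 still-open variables draw from only 7 values {4, 6, 8, 10, 12, 16, 18}, so each is used; only Alice can be 16, hence Alice = 16.
The 6 still-open variables draw from only 6 values {4, 6, 8, 10, 12, 18}, so each is used; only Priya can be 4, hence Priya = 4.
The 5 still-open variables together cover exactly {6, 8, 10, 12, 18} — 5 values for 5 variables — and 12 appears only in Carol's list, so Carol = 12.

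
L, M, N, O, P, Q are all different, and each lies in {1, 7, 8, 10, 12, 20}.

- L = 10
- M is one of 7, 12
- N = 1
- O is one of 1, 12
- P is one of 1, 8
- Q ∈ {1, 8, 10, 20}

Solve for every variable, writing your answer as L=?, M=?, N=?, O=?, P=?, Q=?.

L's domain is down to {10}, so L = 10. So Q can't be 10.
N must be 1 (only option left). So O, P, Q can't be 1.
O's domain is down to {12}, so O = 12. Remove 12 from M.
That leaves P = 8. Remove 8 from Q.
Q must be 20 (only option left).
M's domain is down to {7}, so M = 7.

L=10, M=7, N=1, O=12, P=8, Q=20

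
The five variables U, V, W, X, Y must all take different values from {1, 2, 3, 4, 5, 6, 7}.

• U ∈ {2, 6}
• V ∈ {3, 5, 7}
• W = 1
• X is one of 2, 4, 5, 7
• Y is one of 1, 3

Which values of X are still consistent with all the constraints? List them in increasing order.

W's domain is down to {1}, so W = 1. Remove 1 from Y.
Y must be 3 (only option left). Remove 3 from V.
No further eliminations apply; X can still be any of 2, 4, 5, 7.

2, 4, 5, 7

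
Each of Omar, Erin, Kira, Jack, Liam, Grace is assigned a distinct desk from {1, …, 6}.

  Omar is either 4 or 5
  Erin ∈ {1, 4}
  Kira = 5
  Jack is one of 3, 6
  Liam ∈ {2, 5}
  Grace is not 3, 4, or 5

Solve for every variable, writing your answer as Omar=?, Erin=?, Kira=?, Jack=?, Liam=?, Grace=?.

Kira's domain is down to {5}, so Kira = 5. Eliminate 5 elsewhere: Omar, Liam.
Liam has just one choice, so Liam = 2. So Grace can't be 2.
Omar must be 4 (only option left). Strike 4 from Erin.
Erin must be 1 (only option left). Remove 1 from Grace.
Grace must be 6 (only option left). Strike 6 from Jack.
Jack must be 3 (only option left).

Omar=4, Erin=1, Kira=5, Jack=3, Liam=2, Grace=6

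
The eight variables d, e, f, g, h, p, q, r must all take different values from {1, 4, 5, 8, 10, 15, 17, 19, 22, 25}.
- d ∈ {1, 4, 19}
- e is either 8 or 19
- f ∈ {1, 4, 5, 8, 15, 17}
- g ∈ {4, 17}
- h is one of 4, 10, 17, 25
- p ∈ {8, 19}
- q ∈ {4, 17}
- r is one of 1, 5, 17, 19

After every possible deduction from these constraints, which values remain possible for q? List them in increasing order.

4, 17

e and p share exactly the 2 values {8, 19}; by pigeonhole those values go to them, so strike 8, 19 from d, f, r.
g and q share exactly the 2 values {4, 17}; by pigeonhole those values go to them, so strike 4, 17 from d, f, h, r.
d's domain is down to {1}, so d = 1. Strike 1 from f, r.
r has just one choice, so r = 5. Eliminate 5 elsewhere: f.
f has just one choice, so f = 15.
No further eliminations apply; q can still be any of 4, 17.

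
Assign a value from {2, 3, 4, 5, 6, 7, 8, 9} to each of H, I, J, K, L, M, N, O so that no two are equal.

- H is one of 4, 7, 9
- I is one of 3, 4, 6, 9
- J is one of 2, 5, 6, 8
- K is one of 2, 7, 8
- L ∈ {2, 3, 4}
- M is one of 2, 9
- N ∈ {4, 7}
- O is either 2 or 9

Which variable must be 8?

The 8 variables draw from only 8 values {2, 3, 4, 5, 6, 7, 8, 9}, so each is used; only J can be 5, hence J = 5.
The 7 still-open variables draw from only 7 values {2, 3, 4, 6, 7, 8, 9}, so each is used; only I can be 6, hence I = 6.
Among the 6 still-open variables, 3 fits only L (and all 6 values in {2, 3, 4, 7, 8, 9} must be used), so L = 3.
Among the 5 still-open variables, 8 fits only K (and all 5 values in {2, 4, 7, 8, 9} must be used), so K = 8.

K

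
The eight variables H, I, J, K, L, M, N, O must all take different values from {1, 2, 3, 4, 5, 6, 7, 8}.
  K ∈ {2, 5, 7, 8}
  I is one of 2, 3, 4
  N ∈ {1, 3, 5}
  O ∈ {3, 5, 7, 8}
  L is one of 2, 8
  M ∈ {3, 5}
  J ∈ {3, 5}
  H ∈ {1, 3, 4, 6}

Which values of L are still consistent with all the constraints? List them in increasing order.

2, 8

The 8 variables draw from only 8 values {1, 2, 3, 4, 5, 6, 7, 8}, so each is used; only H can be 6, hence H = 6.
The 7 still-open variables draw from only 7 values {1, 2, 3, 4, 5, 7, 8}, so each is used; only N can be 1, hence N = 1.
Among the 6 still-open variables, 4 fits only I (and all 6 values in {2, 3, 4, 5, 7, 8} must be used), so I = 4.
J and M share exactly the 2 values {3, 5}; by pigeonhole those values go to them, so strike 3, 5 from K, O.
No further eliminations apply; L can still be any of 2, 8.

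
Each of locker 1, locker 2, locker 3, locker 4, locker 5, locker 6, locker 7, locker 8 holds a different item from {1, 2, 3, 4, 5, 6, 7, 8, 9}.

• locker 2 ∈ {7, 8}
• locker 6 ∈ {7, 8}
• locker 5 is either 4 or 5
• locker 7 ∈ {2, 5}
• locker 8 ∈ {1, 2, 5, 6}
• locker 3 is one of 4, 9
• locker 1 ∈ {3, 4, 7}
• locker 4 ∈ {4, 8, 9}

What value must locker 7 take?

2

The 2 variables locker 2 and locker 6 are confined to {7, 8}, which locks those values in; drop them from locker 1, locker 4.
locker 3 and locker 4 between them cover only {4, 9} — a naked pair. Remove those values from locker 1, locker 5.
locker 1 must be 3 (only option left).
locker 5's domain is down to {5}, so locker 5 = 5. Strike 5 from locker 7, locker 8.
So locker 7 = 2.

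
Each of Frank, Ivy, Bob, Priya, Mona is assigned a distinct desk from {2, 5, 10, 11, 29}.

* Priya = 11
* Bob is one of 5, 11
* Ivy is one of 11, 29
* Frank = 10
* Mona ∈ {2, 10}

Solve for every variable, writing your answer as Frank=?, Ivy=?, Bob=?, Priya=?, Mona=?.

Frank=10, Ivy=29, Bob=5, Priya=11, Mona=2

Frank must be 10 (only option left). Strike 10 from Mona.
That leaves Priya = 11. Remove 11 from Ivy, Bob.
Mona has just one choice, so Mona = 2.
Ivy must be 29 (only option left).
Bob has just one choice, so Bob = 5.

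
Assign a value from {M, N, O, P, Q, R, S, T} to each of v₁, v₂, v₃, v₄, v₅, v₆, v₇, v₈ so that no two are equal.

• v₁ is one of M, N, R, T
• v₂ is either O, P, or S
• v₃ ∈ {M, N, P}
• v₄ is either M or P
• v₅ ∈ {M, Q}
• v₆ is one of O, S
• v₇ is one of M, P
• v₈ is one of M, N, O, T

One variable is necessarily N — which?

The 8 variables together cover exactly {M, N, O, P, Q, R, S, T} — 8 values for 8 variables — and Q appears only in v₅'s list, so v₅ = Q.
The 7 still-open variables draw from only 7 values {M, N, O, P, R, S, T}, so each is used; only v₁ can be R, hence v₁ = R.
The 6 still-open variables together cover exactly {M, N, O, P, S, T} — 6 values for 6 variables — and T appears only in v₈'s list, so v₈ = T.
Among the 5 still-open variables, N fits only v₃ (and all 5 values in {M, N, O, P, S} must be used), so v₃ = N.

v₃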